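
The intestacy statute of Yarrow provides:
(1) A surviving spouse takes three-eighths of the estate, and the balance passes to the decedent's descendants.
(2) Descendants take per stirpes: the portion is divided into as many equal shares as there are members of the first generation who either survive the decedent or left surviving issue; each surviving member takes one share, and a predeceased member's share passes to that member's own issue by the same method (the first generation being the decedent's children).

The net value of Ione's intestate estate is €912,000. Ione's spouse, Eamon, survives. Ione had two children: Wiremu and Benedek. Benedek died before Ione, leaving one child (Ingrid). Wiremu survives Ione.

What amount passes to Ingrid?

Ingrid receives €285,000.

Eamon takes three-eighths of €912,000 = €342,000. The remaining €570,000 passes to the descendants.
The descendants' portion (€570,000) is divided into 2 shares of €285,000: Wiremu takes €285,000; Benedek's €285,000 share passes to Benedek's issue.
Benedek's share (€285,000) passes entirely to Ingrid.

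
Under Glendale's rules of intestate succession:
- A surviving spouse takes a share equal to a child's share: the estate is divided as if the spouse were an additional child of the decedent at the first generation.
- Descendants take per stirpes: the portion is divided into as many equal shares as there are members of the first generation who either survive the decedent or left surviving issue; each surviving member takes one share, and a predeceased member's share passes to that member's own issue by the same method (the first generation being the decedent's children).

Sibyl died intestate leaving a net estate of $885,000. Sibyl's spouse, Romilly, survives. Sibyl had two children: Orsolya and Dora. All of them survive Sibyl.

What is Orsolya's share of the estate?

The spouse counts as an additional share at the children's level, so there are 3 primary shares of $295,000. Romilly takes one such share ($295,000).
The children's combined portion ($590,000) is divided into 2 shares of $295,000: Orsolya and Dora each take $295,000.

Orsolya receives $295,000.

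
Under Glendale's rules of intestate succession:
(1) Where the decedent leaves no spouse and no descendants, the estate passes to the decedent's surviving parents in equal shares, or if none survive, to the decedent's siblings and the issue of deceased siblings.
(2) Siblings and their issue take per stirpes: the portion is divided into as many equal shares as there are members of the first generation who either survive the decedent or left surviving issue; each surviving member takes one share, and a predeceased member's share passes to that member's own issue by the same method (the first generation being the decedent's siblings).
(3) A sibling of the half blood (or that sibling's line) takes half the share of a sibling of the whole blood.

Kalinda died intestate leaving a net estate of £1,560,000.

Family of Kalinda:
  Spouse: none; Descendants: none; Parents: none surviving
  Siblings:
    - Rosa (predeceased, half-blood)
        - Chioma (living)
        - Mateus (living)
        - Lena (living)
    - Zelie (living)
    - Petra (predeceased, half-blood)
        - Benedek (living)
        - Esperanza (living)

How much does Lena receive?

The entire £1,560,000 passes to the siblings and their issue.
Counting each half-blood sibling's line as half a unit, there are 2 units in £1,560,000, so one unit is £780,000. Whole-blood lines (Zelie) take £780,000 each; half-blood lines (Rosa and Petra) take £390,000 each.
Rosa's share (£390,000) is divided into 3 shares of £130,000: Chioma, Mateus, and Lena each take £130,000.
Petra's share (£390,000) is divided into 2 shares of £195,000: Benedek and Esperanza each take £195,000.

Lena receives £130,000.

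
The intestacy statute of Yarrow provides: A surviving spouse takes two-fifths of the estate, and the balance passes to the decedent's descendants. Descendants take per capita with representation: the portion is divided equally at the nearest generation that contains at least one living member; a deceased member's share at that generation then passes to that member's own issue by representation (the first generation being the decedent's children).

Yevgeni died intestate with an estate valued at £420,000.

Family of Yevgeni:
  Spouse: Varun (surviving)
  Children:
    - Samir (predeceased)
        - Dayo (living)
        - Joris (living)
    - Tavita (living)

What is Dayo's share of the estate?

Dayo receives £63,000.

Varun takes two-fifths of £420,000 = £168,000. The remaining £252,000 passes to the descendants.
The descendants' portion (£252,000) is divided into 2 shares of £126,000: Tavita takes £126,000; Samir's £126,000 share passes to Samir's issue.
Samir's share (£126,000) is divided into 2 shares of £63,000: Dayo and Joris each take £63,000.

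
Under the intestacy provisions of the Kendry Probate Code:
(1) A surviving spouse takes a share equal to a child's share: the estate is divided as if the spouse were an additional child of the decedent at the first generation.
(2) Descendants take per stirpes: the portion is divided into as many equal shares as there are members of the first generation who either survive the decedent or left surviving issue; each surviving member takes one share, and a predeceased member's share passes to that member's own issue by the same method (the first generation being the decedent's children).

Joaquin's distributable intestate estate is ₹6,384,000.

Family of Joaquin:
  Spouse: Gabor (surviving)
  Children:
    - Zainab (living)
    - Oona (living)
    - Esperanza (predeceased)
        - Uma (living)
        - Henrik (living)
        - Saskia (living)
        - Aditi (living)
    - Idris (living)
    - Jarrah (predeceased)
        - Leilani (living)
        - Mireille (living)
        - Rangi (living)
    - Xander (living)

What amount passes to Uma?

The spouse counts as an additional share at the children's level, so there are 7 primary shares of ₹912,000. Gabor takes one such share (₹912,000).
The children's combined portion (₹5,472,000) is divided into 6 shares of ₹912,000: Zainab, Oona, Idris, and Xander each take ₹912,000; Esperanza's ₹912,000 share passes to Esperanza's issue; Jarrah's ₹912,000 share passes to Jarrah's issue.
Esperanza's share (₹912,000) is divided into 4 shares of ₹228,000: Uma, Henrik, Saskia, and Aditi each take ₹228,000.
Jarrah's share (₹912,000) is divided into 3 shares of ₹304,000: Leilani, Mireille, and Rangi each take ₹304,000.

Uma receives ₹228,000.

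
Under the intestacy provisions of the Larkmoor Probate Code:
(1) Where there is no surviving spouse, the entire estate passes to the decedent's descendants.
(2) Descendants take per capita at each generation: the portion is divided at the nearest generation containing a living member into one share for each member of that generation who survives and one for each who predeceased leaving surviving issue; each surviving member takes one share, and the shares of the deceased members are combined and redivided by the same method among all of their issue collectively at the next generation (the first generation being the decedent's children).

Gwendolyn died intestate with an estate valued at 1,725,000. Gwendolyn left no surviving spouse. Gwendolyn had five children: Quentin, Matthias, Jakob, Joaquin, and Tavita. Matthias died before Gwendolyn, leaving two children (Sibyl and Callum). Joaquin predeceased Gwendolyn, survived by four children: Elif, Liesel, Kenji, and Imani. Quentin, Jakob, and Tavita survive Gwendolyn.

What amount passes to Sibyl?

The entire 1,725,000 passes to the descendants.
That amount (1,725,000) is divided at the children's generation into 5 shares of 345,000. Quentin, Jakob, and Tavita each take 345,000. The 2 shares of the deceased (Matthias and Joaquin) are combined into a pool of 690,000.
That pool (690,000) is divided at the grandchildren's generation equally among Sibyl, Callum, Elif, Liesel, Kenji, and Imani: 115,000 each.

Sibyl receives 115,000.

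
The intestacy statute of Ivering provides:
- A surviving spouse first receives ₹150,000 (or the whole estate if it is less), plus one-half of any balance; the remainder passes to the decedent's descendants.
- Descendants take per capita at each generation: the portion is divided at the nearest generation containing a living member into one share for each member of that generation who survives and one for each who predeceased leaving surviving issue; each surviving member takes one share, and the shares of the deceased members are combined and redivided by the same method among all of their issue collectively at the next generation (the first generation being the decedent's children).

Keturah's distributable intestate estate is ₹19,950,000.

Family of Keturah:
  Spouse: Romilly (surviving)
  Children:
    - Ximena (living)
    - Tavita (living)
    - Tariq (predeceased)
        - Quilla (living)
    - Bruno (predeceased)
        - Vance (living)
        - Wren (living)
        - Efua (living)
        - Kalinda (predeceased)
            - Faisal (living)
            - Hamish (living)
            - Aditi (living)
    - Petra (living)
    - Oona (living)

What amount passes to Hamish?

Romilly first takes ₹150,000, leaving a balance of ₹19,800,000. Romilly then takes one-half of the balance (₹9,900,000), for a total of ₹10,050,000. The remaining ₹9,900,000 passes to the descendants.
The descendants' portion (₹9,900,000) is divided at the children's generation into 6 shares of ₹1,650,000. Ximena, Tavita, Petra, and Oona each take ₹1,650,000. The 2 shares of the deceased (Tariq and Bruno) are combined into a pool of ₹3,300,000.
That pool (₹3,300,000) is divided at the grandchildren's generation into 5 shares of ₹660,000. Quilla, Vance, Wren, and Efua each take ₹660,000. The remaining share for the deceased Kalinda (₹660,000) is carried to the next generation.
That pool (₹660,000) is divided at the great-grandchildren's generation equally among Faisal, Hamish, and Aditi: ₹220,000 each.

Hamish receives ₹220,000.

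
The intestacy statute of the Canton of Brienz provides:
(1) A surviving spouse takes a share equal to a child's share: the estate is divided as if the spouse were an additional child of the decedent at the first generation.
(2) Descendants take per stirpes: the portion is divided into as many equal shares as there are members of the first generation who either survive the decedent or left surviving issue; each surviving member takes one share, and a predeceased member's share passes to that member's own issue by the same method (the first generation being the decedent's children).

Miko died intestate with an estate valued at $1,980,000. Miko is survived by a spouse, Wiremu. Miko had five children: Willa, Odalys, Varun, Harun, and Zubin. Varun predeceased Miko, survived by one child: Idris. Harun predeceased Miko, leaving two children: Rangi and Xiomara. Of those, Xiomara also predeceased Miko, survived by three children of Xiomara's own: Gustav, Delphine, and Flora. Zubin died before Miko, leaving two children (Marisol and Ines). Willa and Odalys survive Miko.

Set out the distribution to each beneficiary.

Wiremu: $330,000; Willa: $330,000; Odalys: $330,000; Idris: $330,000; Rangi: $165,000; Gustav: $55,000; Delphine: $55,000; Flora: $55,000; Marisol: $165,000; Ines: $165,000

The spouse counts as an additional share at the children's level, so there are 6 primary shares of $330,000. Wiremu takes one such share ($330,000).
The children's combined portion ($1,650,000) is divided into 5 shares of $330,000: Willa and Odalys each take $330,000; Varun's $330,000 share passes to Varun's issue; Harun's $330,000 share passes to Harun's issue; Zubin's $330,000 share passes to Zubin's issue.
Varun's share ($330,000) passes entirely to Idris.
Harun's share ($330,000) is divided into 2 shares of $165,000: Rangi takes $165,000; Xiomara's $165,000 share passes to Xiomara's issue.
Xiomara's share ($165,000) is divided into 3 shares of $55,000: Gustav, Delphine, and Flora each take $55,000.
Zubin's share ($330,000) is divided into 2 shares of $165,000: Marisol and Ines each take $165,000.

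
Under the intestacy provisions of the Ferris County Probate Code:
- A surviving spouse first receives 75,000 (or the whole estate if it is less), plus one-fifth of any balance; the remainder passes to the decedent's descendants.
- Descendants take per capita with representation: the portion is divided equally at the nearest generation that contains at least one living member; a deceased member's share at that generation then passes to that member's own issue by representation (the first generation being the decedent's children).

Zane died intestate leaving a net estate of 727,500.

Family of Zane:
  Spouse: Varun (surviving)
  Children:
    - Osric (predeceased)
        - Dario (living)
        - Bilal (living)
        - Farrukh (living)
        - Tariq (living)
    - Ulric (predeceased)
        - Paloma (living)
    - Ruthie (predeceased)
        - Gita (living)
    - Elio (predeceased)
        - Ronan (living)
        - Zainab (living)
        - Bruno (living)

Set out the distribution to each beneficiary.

Varun: 205,500; Dario: 58,000; Bilal: 58,000; Farrukh: 58,000; Tariq: 58,000; Paloma: 58,000; Gita: 58,000; Ronan: 58,000; Zainab: 58,000; Bruno: 58,000

Varun first takes 75,000, leaving a balance of 652,500. Varun then takes one-fifth of the balance (130,500), for a total of 205,500. The remaining 522,000 passes to the descendants.
No child survives, so the initial division is made at the grandchildren's generation.
The descendants' portion (522,000) is divided into 9 shares of 58,000: Dario, Bilal, Farrukh, Tariq, Paloma, Gita, Ronan, Zainab, and Bruno each take 58,000.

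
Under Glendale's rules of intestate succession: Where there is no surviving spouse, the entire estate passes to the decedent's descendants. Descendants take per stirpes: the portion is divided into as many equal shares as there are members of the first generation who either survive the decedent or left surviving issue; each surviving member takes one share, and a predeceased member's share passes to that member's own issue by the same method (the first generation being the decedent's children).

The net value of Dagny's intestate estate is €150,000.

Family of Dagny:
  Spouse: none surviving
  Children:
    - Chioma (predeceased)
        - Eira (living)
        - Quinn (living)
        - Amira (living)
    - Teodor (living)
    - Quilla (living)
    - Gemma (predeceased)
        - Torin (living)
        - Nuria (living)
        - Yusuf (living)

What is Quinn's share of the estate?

The entire €150,000 passes to the descendants.
That amount (€150,000) is divided into 4 shares of €37,500: Teodor and Quilla each take €37,500; Chioma's €37,500 share passes to Chioma's issue; Gemma's €37,500 share passes to Gemma's issue.
Chioma's share (€37,500) is divided into 3 shares of €12,500: Eira, Quinn, and Amira each take €12,500.
Gemma's share (€37,500) is divided into 3 shares of €12,500: Torin, Nuria, and Yusuf each take €12,500.

Quinn receives €12,500.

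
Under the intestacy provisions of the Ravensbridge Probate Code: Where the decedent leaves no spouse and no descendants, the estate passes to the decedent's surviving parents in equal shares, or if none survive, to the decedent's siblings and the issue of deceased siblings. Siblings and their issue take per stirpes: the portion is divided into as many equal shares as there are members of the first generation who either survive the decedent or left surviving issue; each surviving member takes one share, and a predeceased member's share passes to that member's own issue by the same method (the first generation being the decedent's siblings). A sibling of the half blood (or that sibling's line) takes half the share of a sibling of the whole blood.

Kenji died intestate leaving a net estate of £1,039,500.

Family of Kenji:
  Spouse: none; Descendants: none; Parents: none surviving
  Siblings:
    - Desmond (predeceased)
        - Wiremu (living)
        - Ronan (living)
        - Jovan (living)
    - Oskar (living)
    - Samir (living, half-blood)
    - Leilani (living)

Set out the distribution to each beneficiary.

Wiremu: £99,000; Ronan: £99,000; Jovan: £99,000; Oskar: £297,000; Samir: £148,500; Leilani: £297,000

The entire £1,039,500 passes to the siblings and their issue.
Counting each half-blood sibling's line as half a unit, there are 7/2 units in £1,039,500, so one unit is £297,000. Whole-blood lines (Desmond, Oskar, and Leilani) take £297,000 each; half-blood lines (Samir) take £148,500 each.
Desmond's share (£297,000) is divided into 3 shares of £99,000: Wiremu, Ronan, and Jovan each take £99,000.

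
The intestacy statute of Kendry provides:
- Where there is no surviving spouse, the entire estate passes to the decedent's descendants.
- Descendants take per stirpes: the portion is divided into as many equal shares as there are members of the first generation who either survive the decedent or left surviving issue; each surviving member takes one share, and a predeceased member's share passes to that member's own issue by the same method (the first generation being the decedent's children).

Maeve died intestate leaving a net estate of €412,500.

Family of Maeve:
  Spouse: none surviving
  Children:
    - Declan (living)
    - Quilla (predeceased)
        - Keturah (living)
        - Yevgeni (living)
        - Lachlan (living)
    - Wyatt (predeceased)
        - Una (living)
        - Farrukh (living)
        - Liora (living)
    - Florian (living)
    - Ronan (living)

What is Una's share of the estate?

Una receives €27,500.

The entire €412,500 passes to the descendants.
That amount (€412,500) is divided into 5 shares of €82,500: Declan, Florian, and Ronan each take €82,500; Quilla's €82,500 share passes to Quilla's issue; Wyatt's €82,500 share passes to Wyatt's issue.
Quilla's share (€82,500) is divided into 3 shares of €27,500: Keturah, Yevgeni, and Lachlan each take €27,500.
Wyatt's share (€82,500) is divided into 3 shares of €27,500: Una, Farrukh, and Liora each take €27,500.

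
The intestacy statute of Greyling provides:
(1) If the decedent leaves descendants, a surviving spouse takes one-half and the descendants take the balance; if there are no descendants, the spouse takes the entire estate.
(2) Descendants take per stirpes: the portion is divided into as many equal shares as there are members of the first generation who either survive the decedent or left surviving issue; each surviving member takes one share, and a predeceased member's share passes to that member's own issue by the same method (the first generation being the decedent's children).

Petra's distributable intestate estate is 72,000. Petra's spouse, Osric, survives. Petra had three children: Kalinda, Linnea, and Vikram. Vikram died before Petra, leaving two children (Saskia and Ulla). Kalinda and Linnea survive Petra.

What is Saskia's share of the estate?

Saskia receives 6,000.

Osric takes one-half of 72,000 = 36,000. The remaining 36,000 passes to the descendants.
The descendants' portion (36,000) is divided into 3 shares of 12,000: Kalinda and Linnea each take 12,000; Vikram's 12,000 share passes to Vikram's issue.
Vikram's share (12,000) is divided into 2 shares of 6,000: Saskia and Ulla each take 6,000.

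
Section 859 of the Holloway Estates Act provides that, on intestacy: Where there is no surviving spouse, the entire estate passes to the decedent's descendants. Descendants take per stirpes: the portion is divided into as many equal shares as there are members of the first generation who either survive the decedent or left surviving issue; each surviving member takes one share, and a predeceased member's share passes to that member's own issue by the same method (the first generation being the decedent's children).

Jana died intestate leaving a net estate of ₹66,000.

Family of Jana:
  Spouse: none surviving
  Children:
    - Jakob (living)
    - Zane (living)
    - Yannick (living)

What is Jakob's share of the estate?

The entire ₹66,000 passes to the descendants.
That amount (₹66,000) is divided into 3 shares of ₹22,000: Jakob, Zane, and Yannick each take ₹22,000.

Jakob receives ₹22,000.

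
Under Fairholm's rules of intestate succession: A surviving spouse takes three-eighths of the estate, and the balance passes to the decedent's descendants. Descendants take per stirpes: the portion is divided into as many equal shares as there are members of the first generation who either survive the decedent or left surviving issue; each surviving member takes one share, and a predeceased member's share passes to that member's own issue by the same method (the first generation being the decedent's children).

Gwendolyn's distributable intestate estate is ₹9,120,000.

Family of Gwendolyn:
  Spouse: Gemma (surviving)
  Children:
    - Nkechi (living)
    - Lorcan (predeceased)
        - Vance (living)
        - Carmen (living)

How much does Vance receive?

Gemma takes three-eighths of ₹9,120,000 = ₹3,420,000. The remaining ₹5,700,000 passes to the descendants.
The descendants' portion (₹5,700,000) is divided into 2 shares of ₹2,850,000: Nkechi takes ₹2,850,000; Lorcan's ₹2,850,000 share passes to Lorcan's issue.
Lorcan's share (₹2,850,000) is divided into 2 shares of ₹1,425,000: Vance and Carmen each take ₹1,425,000.

Vance receives ₹1,425,000.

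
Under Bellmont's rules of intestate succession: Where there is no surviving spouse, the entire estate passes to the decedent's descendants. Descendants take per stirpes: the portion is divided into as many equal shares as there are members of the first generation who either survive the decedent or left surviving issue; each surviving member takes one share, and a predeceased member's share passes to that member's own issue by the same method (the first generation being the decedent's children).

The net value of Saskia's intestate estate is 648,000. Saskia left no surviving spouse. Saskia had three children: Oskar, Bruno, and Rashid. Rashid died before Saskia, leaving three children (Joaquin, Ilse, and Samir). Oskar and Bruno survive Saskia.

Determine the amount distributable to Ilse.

The entire 648,000 passes to the descendants.
That amount (648,000) is divided into 3 shares of 216,000: Oskar and Bruno each take 216,000; Rashid's 216,000 share passes to Rashid's issue.
Rashid's share (216,000) is divided into 3 shares of 72,000: Joaquin, Ilse, and Samir each take 72,000.

Ilse receives 72,000.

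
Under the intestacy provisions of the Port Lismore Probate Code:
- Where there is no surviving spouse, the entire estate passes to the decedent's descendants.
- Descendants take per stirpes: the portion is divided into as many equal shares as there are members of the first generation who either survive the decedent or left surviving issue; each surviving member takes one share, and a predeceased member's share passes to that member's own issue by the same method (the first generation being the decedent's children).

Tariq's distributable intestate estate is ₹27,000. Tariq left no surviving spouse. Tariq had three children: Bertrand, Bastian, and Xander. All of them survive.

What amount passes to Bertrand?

Bertrand receives ₹9,000.

The entire ₹27,000 passes to the descendants.
That amount (₹27,000) is divided into 3 shares of ₹9,000: Bertrand, Bastian, and Xander each take ₹9,000.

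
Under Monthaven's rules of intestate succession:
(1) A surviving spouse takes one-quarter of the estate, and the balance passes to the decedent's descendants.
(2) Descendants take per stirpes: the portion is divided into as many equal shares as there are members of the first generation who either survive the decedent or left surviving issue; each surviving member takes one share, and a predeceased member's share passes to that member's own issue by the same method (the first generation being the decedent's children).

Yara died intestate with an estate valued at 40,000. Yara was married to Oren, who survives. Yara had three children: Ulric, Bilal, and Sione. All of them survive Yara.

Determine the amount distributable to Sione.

Sione receives 10,000.

Oren takes one-quarter of 40,000 = 10,000. The remaining 30,000 passes to the descendants.
The descendants' portion (30,000) is divided into 3 shares of 10,000: Ulric, Bilal, and Sione each take 10,000.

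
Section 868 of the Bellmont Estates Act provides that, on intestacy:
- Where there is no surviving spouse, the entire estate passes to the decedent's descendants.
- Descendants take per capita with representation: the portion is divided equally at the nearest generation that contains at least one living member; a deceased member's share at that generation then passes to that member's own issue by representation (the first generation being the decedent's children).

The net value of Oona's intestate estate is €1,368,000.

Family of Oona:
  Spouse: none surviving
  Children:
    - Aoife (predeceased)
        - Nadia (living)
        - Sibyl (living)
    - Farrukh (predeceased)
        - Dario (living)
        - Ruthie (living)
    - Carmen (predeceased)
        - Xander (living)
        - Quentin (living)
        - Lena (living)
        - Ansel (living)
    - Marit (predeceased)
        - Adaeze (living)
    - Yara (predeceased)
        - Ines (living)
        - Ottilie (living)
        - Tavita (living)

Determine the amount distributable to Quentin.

The entire €1,368,000 passes to the descendants.
No child survives, so the initial division is made at the grandchildren's generation.
That amount (€1,368,000) is divided into 12 shares of €114,000: Nadia, Sibyl, Dario, Ruthie, Xander, Quentin, Lena, Ansel, Adaeze, Ines, Ottilie, and Tavita each take €114,000.

Quentin receives €114,000.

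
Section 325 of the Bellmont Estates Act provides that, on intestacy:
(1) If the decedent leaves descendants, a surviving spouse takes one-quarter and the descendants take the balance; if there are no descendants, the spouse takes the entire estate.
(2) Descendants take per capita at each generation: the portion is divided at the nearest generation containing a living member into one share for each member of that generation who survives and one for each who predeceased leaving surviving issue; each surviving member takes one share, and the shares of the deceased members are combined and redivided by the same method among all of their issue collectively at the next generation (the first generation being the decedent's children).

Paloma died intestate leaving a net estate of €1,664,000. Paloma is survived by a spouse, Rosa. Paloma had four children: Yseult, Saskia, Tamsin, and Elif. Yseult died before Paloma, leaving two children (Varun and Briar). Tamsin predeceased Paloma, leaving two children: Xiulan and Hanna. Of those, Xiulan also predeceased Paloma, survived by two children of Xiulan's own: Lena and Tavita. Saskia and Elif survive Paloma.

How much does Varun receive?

Varun receives €156,000.

Rosa takes one-quarter of €1,664,000 = €416,000. The remaining €1,248,000 passes to the descendants.
The descendants' portion (€1,248,000) is divided at the children's generation into 4 shares of €312,000. Saskia and Elif each take €312,000. The 2 shares of the deceased (Yseult and Tamsin) are combined into a pool of €624,000.
That pool (€624,000) is divided at the grandchildren's generation into 4 shares of €156,000. Varun, Briar, and Hanna each take €156,000. The remaining share for the deceased Xiulan (€156,000) is carried to the next generation.
That pool (€156,000) is divided at the great-grandchildren's generation equally among Lena and Tavita: €78,000 each.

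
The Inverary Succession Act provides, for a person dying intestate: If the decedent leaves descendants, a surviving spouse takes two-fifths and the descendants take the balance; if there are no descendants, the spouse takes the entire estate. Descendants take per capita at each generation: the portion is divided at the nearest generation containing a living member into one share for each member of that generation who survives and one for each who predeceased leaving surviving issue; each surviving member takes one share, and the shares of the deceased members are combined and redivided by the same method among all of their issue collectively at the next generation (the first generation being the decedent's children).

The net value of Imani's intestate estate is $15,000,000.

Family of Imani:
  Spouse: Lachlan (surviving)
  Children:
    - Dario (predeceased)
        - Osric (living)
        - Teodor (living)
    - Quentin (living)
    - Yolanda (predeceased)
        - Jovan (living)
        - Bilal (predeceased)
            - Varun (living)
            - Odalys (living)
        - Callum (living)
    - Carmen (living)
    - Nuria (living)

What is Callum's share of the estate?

Callum receives $720,000.

Lachlan takes two-fifths of $15,000,000 = $6,000,000. The remaining $9,000,000 passes to the descendants.
The descendants' portion ($9,000,000) is divided at the children's generation into 5 shares of $1,800,000. Quentin, Carmen, and Nuria each take $1,800,000. The 2 shares of the deceased (Dario and Yolanda) are combined into a pool of $3,600,000.
That pool ($3,600,000) is divided at the grandchildren's generation into 5 shares of $720,000. Osric, Teodor, Jovan, and Callum each take $720,000. The remaining share for the deceased Bilal ($720,000) is carried to the next generation.
That pool ($720,000) is divided at the great-grandchildren's generation equally among Varun and Odalys: $360,000 each.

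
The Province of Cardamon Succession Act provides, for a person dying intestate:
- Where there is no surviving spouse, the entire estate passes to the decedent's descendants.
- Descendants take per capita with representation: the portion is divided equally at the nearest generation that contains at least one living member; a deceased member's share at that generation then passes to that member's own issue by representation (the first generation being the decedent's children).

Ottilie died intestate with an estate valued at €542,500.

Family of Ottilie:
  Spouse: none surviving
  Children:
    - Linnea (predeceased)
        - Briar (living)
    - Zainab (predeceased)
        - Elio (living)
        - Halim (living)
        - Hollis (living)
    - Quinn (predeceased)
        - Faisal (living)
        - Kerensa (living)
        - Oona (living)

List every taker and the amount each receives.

The entire €542,500 passes to the descendants.
No child survives, so the initial division is made at the grandchildren's generation.
That amount (€542,500) is divided into 7 shares of €77,500: Briar, Elio, Halim, Hollis, Faisal, Kerensa, and Oona each take €77,500.

Briar: €77,500; Elio: €77,500; Halim: €77,500; Hollis: €77,500; Faisal: €77,500; Kerensa: €77,500; Oona: €77,500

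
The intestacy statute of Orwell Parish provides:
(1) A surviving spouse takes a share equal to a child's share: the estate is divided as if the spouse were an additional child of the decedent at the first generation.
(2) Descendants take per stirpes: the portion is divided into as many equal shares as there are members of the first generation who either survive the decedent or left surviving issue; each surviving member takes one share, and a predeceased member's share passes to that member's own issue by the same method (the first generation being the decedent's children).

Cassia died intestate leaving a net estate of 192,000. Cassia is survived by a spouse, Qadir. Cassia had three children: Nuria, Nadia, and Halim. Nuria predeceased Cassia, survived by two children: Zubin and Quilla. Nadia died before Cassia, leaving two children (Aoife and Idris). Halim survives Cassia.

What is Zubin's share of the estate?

Zubin receives 24,000.

The spouse counts as an additional share at the children's level, so there are 4 primary shares of 48,000. Qadir takes one such share (48,000).
The children's combined portion (144,000) is divided into 3 shares of 48,000: Halim takes 48,000; Nuria's 48,000 share passes to Nuria's issue; Nadia's 48,000 share passes to Nadia's issue.
Nuria's share (48,000) is divided into 2 shares of 24,000: Zubin and Quilla each take 24,000.
Nadia's share (48,000) is divided into 2 shares of 24,000: Aoife and Idris each take 24,000.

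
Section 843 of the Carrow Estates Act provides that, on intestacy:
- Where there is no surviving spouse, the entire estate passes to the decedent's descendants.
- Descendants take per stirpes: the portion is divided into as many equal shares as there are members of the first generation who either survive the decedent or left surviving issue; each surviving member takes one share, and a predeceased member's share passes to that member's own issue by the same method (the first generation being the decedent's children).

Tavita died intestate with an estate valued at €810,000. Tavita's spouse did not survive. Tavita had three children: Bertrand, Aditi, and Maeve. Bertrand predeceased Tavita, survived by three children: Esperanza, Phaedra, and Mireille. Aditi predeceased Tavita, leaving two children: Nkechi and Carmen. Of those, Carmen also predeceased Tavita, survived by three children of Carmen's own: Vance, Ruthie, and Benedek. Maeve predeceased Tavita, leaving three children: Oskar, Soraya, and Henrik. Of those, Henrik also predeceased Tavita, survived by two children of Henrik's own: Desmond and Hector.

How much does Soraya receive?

Soraya receives €90,000.

The entire €810,000 passes to the descendants.
That amount (€810,000) is divided into 3 shares of €270,000: Bertrand's €270,000 share passes to Bertrand's issue; Aditi's €270,000 share passes to Aditi's issue; Maeve's €270,000 share passes to Maeve's issue.
Bertrand's share (€270,000) is divided into 3 shares of €90,000: Esperanza, Phaedra, and Mireille each take €90,000.
Aditi's share (€270,000) is divided into 2 shares of €135,000: Nkechi takes €135,000; Carmen's €135,000 share passes to Carmen's issue.
Carmen's share (€135,000) is divided into 3 shares of €45,000: Vance, Ruthie, and Benedek each take €45,000.
Maeve's share (€270,000) is divided into 3 shares of €90,000: Oskar and Soraya each take €90,000; Henrik's €90,000 share passes to Henrik's issue.
Henrik's share (€90,000) is divided into 2 shares of €45,000: Desmond and Hector each take €45,000.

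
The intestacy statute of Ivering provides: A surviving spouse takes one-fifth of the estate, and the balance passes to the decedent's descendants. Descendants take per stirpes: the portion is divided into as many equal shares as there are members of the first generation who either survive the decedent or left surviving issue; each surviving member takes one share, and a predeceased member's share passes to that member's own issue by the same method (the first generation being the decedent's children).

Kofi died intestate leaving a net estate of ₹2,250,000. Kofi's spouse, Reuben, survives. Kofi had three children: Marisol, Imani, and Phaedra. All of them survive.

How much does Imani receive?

Imani receives ₹600,000.

Reuben takes one-fifth of ₹2,250,000 = ₹450,000. The remaining ₹1,800,000 passes to the descendants.
The descendants' portion (₹1,800,000) is divided into 3 shares of ₹600,000: Marisol, Imani, and Phaedra each take ₹600,000.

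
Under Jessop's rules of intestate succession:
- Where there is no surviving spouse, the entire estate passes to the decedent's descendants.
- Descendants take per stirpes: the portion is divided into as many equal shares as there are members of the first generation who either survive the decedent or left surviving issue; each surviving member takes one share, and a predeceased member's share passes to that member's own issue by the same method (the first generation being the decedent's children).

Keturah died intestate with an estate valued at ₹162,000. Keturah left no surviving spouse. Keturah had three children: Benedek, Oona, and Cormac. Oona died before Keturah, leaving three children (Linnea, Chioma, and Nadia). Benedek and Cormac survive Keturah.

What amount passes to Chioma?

Chioma receives ₹18,000.

The entire ₹162,000 passes to the descendants.
That amount (₹162,000) is divided into 3 shares of ₹54,000: Benedek and Cormac each take ₹54,000; Oona's ₹54,000 share passes to Oona's issue.
Oona's share (₹54,000) is divided into 3 shares of ₹18,000: Linnea, Chioma, and Nadia each take ₹18,000.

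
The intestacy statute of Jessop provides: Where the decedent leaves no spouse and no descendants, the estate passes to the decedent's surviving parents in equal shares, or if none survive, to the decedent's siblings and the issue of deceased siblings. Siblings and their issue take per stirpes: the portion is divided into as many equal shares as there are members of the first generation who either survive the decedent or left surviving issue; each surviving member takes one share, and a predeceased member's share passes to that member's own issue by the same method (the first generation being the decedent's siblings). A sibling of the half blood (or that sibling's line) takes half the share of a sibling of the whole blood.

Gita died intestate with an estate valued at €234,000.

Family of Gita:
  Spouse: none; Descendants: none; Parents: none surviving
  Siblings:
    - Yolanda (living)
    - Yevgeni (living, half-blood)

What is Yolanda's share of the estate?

The entire €234,000 passes to the siblings and their issue.
Counting each half-blood sibling's line as half a unit, there are 3/2 units in €234,000, so one unit is €156,000. Whole-blood lines (Yolanda) take €156,000 each; half-blood lines (Yevgeni) take €78,000 each.

Yolanda receives €156,000.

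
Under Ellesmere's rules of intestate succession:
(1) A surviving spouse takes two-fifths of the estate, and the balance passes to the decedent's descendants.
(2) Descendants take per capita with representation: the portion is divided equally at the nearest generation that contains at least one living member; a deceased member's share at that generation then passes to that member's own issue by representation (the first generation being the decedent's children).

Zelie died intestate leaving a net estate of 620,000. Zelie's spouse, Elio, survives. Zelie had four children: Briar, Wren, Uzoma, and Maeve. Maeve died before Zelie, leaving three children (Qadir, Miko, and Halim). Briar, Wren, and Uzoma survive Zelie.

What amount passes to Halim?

Halim receives 31,000.

Elio takes two-fifths of 620,000 = 248,000. The remaining 372,000 passes to the descendants.
The descendants' portion (372,000) is divided into 4 shares of 93,000: Briar, Wren, and Uzoma each take 93,000; Maeve's 93,000 share passes to Maeve's issue.
Maeve's share (93,000) is divided into 3 shares of 31,000: Qadir, Miko, and Halim each take 31,000.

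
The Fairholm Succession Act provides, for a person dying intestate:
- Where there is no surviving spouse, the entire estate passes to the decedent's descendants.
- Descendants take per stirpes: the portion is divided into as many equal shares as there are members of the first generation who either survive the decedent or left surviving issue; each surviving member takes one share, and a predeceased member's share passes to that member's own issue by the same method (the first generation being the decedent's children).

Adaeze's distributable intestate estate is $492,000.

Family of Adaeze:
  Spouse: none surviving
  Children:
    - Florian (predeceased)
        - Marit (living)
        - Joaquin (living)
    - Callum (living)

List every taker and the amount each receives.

Marit: $123,000; Joaquin: $123,000; Callum: $246,000

The entire $492,000 passes to the descendants.
That amount ($492,000) is divided into 2 shares of $246,000: Callum takes $246,000; Florian's $246,000 share passes to Florian's issue.
Florian's share ($246,000) is divided into 2 shares of $123,000: Marit and Joaquin each take $123,000.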